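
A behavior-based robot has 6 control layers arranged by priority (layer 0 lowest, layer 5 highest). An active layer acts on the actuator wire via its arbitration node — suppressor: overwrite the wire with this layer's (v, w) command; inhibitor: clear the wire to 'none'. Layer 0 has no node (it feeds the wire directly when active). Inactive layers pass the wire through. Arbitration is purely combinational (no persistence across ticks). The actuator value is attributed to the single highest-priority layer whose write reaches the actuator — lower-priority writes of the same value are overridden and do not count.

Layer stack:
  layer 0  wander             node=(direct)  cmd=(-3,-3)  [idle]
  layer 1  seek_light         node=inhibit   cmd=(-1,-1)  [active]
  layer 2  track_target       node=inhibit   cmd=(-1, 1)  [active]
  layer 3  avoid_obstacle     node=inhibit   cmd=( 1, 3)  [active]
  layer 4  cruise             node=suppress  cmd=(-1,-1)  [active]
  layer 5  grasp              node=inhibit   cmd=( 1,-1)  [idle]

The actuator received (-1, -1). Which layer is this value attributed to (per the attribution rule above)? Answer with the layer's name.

cruise

layer 0 (wander) idle — none
layer 1 (seek_light) active — inhibits: none
layer 2 (track_target) active — inhibits: none
layer 3 (avoid_obstacle) active — inhibits: none
layer 4 (cruise) active — suppresses: (-1, -1)
layer 5 (grasp) idle — unchanged: (-1, -1)
→ actuator (-1, -1)
last writer: layer 4 = cruise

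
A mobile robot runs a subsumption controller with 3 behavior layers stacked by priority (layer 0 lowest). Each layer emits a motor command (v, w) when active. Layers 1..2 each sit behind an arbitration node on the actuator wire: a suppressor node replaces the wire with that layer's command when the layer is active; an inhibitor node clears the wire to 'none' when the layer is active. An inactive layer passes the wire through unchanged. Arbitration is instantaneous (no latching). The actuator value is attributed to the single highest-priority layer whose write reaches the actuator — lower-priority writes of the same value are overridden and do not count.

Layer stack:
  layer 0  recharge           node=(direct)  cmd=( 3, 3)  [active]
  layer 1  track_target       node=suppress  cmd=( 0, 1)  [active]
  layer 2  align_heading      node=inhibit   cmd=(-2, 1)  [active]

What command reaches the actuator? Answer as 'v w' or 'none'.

none

layer 0 (recharge) active — direct: (3, 3)
layer 1 (track_target) active — suppresses: (0, 1)
layer 2 (align_heading) active — inhibits: none
→ actuator none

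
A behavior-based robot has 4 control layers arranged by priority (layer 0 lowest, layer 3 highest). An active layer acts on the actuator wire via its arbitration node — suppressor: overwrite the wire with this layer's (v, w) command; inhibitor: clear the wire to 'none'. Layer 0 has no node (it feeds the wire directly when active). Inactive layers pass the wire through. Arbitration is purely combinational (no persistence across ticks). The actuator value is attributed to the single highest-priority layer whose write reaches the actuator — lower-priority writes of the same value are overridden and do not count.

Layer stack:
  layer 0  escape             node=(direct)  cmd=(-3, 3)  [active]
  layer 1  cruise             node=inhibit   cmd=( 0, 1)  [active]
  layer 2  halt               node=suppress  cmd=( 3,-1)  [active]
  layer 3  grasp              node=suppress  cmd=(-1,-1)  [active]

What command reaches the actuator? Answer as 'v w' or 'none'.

-1 -1

layer 0 (escape) active — direct: (-3, 3)
layer 1 (cruise) active — inhibits: none
layer 2 (halt) active — suppresses: (3, -1)
layer 3 (grasp) active — suppresses: (-1, -1)
→ actuator (-1, -1)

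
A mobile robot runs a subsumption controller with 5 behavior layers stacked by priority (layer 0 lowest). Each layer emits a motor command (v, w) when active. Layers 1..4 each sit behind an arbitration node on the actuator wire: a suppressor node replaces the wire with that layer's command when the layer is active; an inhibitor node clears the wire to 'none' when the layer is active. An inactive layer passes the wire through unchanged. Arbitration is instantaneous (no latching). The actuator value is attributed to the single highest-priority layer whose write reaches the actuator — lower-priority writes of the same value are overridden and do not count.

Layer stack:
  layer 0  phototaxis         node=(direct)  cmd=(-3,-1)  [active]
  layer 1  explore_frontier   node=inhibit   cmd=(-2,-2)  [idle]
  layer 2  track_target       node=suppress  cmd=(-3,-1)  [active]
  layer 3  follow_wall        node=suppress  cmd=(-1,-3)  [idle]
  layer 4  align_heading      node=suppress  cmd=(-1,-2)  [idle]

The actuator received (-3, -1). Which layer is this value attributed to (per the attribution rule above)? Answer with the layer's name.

layer 0 (phototaxis) active — direct: (-3, -1)
layer 1 (explore_frontier) idle — unchanged: (-3, -1)
layer 2 (track_target) active — suppresses: (-3, -1)
layer 3 (follow_wall) idle — unchanged: (-3, -1)
layer 4 (align_heading) idle — unchanged: (-3, -1)
→ actuator (-3, -1)
last writer: layer 2 = track_target

track_target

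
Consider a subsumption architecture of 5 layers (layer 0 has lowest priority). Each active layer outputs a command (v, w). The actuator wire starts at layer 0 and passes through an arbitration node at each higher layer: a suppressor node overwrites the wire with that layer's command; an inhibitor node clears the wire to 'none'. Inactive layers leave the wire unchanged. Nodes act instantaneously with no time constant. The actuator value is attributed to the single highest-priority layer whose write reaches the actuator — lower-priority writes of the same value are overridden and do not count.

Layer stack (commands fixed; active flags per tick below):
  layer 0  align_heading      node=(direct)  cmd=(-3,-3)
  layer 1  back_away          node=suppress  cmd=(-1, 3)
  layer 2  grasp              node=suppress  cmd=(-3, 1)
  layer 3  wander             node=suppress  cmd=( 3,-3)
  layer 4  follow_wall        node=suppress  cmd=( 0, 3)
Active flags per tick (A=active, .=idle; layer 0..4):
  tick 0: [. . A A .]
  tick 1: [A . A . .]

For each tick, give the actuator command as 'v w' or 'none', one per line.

3 -3
-3 1

tick 0:
  layer 0 (align_heading) idle — none
  layer 1 (back_away) idle — unchanged: none
  layer 2 (grasp) active — suppresses: (-3, 1)
  layer 3 (wander) active — suppresses: (3, -3)
  layer 4 (follow_wall) idle — unchanged: (3, -3)
  → actuator (3, -3)
tick 1:
  layer 0 (align_heading) active — direct: (-3, -3)
  layer 1 (back_away) idle — unchanged: (-3, -3)
  layer 2 (grasp) active — suppresses: (-3, 1)
  layer 3 (wander) idle — unchanged: (-3, 1)
  layer 4 (follow_wall) idle — unchanged: (-3, 1)
  → actuator (-3, 1)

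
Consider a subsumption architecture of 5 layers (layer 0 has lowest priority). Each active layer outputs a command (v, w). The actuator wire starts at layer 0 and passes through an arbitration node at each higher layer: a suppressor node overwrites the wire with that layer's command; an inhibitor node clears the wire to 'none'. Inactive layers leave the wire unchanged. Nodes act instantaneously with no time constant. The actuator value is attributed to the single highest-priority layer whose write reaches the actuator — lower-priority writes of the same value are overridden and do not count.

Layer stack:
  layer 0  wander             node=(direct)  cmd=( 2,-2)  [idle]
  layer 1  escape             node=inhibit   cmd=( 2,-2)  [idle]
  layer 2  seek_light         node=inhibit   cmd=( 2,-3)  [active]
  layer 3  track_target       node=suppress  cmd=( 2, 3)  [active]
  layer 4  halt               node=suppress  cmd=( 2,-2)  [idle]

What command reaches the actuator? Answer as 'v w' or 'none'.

L0 wander: idle → wire = none
L1 escape: idle → wire stays none
L2 seek_light: active, inhibitor → wire = none
L3 track_target: active, suppressor → wire = (2, 3)
L4 halt: idle → wire stays (2, 3)
actuator = (2, 3)

2 3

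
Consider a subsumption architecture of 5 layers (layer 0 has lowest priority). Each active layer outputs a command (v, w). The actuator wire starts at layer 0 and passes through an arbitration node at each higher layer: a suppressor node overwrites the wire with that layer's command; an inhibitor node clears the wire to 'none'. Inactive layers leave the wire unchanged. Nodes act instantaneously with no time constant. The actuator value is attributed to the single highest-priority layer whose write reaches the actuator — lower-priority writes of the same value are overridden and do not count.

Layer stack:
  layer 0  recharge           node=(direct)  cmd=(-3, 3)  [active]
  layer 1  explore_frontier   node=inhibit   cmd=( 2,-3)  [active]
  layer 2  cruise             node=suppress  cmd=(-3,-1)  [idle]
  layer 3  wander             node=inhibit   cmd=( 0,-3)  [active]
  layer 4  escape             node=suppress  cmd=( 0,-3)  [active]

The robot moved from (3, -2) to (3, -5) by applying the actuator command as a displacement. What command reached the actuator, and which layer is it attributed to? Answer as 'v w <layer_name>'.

0 -3 escape

displacement = (3, -5) − (3, -2) = (0, -3)
layer 0 (recharge) active — direct: (-3, 3)
layer 1 (explore_frontier) active — inhibits: none
layer 2 (cruise) idle — unchanged: none
layer 3 (wander) active — inhibits: none
layer 4 (escape) active — suppresses: (0, -3)
→ actuator (0, -3) — from layer 4 (escape)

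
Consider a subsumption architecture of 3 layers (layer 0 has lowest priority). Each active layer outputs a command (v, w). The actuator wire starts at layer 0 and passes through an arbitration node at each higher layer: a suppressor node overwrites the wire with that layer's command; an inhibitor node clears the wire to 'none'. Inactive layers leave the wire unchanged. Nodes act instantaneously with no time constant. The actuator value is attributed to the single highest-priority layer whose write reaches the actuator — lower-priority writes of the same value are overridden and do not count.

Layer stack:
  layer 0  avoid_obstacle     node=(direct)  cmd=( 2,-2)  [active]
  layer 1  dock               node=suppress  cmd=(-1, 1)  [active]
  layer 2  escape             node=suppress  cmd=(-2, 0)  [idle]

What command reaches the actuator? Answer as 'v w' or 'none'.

L0 avoid_obstacle: active, feeds wire = (2, -2)
L1 dock: active, suppressor → wire = (-1, 1)
L2 escape: idle → wire stays (-1, 1)
actuator = (-1, 1)

-1 1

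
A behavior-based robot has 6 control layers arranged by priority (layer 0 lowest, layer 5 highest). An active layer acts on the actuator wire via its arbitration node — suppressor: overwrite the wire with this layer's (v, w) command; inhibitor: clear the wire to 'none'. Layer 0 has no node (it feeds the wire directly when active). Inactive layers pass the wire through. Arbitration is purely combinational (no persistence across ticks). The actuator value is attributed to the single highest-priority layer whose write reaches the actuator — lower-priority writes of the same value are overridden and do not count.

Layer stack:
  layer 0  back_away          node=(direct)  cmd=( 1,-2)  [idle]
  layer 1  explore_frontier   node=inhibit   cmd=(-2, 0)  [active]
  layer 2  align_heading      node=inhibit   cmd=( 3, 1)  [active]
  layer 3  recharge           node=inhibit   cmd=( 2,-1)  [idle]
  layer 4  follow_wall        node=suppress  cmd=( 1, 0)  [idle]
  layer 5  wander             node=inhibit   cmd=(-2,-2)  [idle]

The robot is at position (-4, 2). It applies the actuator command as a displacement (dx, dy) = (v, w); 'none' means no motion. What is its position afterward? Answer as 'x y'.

L0 back_away: idle → wire = none
L1 explore_frontier: active, inhibitor → wire = none
L2 align_heading: active, inhibitor → wire = none
L3 recharge: idle → wire stays none
L4 follow_wall: idle → wire stays none
L5 wander: idle → wire stays none
actuator = none
position: (-4, 2) + none = (-4, 2)

-4 2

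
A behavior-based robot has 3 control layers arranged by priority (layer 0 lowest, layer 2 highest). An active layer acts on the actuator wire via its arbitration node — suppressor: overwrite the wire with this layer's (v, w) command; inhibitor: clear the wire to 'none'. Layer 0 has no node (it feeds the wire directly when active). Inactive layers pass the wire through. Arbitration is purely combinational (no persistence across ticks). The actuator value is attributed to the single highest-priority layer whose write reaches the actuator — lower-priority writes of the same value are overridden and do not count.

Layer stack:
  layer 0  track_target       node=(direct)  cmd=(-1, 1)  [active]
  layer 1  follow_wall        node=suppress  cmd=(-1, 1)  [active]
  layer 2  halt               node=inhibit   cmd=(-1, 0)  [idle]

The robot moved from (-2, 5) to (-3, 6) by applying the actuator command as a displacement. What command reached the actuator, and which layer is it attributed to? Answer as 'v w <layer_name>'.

-1 1 follow_wall

displacement = (-3, 6) − (-2, 5) = (-1, 1)
[0] track_target on; wire := (-1, 1)
[1] follow_wall on (suppress); wire := (-1, 1)
[2] halt off; pass (-1, 1)
output (-1, 1) — from layer 1 (follow_wall)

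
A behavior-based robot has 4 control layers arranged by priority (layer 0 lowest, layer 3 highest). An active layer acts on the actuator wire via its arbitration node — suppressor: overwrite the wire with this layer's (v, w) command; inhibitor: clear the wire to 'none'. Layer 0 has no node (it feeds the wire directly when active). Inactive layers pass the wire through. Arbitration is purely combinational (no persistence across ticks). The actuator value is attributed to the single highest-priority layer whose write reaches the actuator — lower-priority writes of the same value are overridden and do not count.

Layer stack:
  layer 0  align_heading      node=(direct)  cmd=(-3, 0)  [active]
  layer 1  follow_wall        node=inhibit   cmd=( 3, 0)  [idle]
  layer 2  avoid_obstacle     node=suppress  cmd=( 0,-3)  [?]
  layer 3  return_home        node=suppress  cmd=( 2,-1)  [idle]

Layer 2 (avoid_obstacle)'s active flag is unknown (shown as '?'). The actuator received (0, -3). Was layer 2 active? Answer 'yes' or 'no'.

yes

If layer 2 is active=yes:
  actuator would be (0, -3)
If layer 2 is active=no:
  actuator would be (-3, 0)
Observed (0, -3), so layer 2 was active.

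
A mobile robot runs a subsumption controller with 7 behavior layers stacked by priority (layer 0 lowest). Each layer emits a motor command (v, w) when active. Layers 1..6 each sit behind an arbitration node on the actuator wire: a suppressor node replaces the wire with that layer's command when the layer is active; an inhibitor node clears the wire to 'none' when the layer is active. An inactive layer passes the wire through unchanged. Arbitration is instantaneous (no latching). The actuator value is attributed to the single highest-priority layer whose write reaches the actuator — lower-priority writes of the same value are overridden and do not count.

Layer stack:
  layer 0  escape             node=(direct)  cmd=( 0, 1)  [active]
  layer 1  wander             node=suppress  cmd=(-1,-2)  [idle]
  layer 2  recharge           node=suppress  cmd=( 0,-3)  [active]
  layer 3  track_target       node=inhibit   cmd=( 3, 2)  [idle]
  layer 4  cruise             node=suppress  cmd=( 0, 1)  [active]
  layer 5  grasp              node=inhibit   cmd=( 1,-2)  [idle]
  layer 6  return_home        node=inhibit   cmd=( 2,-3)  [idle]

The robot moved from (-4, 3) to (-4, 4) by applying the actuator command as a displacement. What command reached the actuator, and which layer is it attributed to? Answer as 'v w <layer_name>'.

displacement = (-4, 4) − (-4, 3) = (0, 1)
layer 0 (escape) active — direct: (0, 1)
layer 1 (wander) idle — unchanged: (0, 1)
layer 2 (recharge) active — suppresses: (0, -3)
layer 3 (track_target) idle — unchanged: (0, -3)
layer 4 (cruise) active — suppresses: (0, 1)
layer 5 (grasp) idle — unchanged: (0, 1)
layer 6 (return_home) idle — unchanged: (0, 1)
→ actuator (0, 1) — from layer 4 (cruise)

0 1 cruise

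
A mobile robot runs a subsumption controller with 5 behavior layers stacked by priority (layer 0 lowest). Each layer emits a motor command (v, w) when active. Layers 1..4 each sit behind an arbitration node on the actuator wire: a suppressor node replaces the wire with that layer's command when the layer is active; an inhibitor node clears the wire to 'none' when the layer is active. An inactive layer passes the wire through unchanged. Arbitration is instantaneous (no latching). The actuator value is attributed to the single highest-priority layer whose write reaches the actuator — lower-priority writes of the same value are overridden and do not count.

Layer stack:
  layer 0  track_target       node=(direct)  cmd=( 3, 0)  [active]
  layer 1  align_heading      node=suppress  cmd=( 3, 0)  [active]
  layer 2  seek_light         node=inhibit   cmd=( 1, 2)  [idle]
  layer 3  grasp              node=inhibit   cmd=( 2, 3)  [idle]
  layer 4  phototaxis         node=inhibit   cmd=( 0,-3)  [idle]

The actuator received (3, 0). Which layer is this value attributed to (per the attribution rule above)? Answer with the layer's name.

align_heading

layer 0 (track_target) active — direct: (3, 0)
layer 1 (align_heading) active — suppresses: (3, 0)
layer 2 (seek_light) idle — unchanged: (3, 0)
layer 3 (grasp) idle — unchanged: (3, 0)
layer 4 (phototaxis) idle — unchanged: (3, 0)
→ actuator (3, 0)
last writer: layer 1 = align_heading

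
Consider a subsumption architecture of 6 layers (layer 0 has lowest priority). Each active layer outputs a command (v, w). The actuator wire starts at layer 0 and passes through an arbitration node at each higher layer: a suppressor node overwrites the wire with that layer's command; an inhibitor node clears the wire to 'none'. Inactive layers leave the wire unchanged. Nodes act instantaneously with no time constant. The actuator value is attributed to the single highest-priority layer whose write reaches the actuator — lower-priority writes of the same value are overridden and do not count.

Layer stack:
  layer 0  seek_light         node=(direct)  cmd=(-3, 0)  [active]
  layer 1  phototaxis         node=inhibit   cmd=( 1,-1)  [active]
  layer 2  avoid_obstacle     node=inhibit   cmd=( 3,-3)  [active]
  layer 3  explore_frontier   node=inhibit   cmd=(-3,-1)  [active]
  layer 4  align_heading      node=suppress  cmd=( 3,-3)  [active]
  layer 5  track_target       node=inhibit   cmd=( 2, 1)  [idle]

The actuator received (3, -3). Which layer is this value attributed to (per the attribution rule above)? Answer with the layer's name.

align_heading

L0 seek_light: active, feeds wire = (-3, 0)
L1 phototaxis: active, inhibitor → wire = none
L2 avoid_obstacle: active, inhibitor → wire = none
L3 explore_frontier: active, inhibitor → wire = none
L4 align_heading: active, suppressor → wire = (3, -3)
L5 track_target: idle → wire stays (3, -3)
actuator = (3, -3)
last writer: layer 4 = align_heading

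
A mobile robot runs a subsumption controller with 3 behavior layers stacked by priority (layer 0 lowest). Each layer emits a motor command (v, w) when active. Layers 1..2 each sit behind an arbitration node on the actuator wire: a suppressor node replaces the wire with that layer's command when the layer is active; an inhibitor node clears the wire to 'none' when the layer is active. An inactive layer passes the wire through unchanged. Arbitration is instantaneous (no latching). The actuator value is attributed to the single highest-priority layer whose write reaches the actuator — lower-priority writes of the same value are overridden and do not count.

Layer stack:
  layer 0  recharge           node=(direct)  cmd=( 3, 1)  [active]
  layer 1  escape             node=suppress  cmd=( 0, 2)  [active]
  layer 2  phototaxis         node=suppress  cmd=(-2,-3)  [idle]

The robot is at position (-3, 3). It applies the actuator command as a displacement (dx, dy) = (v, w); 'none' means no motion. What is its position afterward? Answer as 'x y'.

layer 0 (recharge) active — direct: (3, 1)
layer 1 (escape) active — suppresses: (0, 2)
layer 2 (phototaxis) idle — unchanged: (0, 2)
→ actuator (0, 2)
position: (-3, 3) + (0, 2) = (-3, 5)

-3 5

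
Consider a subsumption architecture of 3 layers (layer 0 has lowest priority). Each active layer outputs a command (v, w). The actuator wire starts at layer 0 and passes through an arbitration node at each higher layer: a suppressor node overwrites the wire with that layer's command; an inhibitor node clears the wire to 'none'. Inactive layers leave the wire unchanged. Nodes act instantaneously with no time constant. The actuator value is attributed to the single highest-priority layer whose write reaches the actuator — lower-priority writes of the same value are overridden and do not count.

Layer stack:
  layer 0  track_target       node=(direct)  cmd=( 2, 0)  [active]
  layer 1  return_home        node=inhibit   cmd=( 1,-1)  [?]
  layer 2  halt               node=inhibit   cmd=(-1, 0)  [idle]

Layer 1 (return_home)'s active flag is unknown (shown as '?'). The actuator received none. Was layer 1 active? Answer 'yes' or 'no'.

If layer 1 is active=yes:
  actuator would be none
If layer 1 is active=no:
  actuator would be (2, 0)
Observed none, so layer 1 was active.

yes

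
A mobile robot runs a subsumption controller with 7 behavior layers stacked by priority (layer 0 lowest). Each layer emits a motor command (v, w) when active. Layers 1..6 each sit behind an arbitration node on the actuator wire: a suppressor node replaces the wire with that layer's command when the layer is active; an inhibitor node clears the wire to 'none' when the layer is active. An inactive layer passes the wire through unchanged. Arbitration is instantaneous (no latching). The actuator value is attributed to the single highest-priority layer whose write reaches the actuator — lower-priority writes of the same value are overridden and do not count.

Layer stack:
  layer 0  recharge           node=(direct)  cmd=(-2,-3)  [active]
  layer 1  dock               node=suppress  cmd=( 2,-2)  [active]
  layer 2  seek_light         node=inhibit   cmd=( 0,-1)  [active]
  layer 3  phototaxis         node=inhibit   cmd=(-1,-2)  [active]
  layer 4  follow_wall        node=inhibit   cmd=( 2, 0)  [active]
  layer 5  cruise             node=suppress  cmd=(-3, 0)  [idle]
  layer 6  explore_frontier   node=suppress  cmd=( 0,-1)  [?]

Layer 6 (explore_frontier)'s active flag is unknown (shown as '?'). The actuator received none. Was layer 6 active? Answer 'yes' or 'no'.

If layer 6 is active=yes:
  actuator would be (0, -1)
If layer 6 is active=no:
  actuator would be none
Observed none, so layer 6 was idle.

no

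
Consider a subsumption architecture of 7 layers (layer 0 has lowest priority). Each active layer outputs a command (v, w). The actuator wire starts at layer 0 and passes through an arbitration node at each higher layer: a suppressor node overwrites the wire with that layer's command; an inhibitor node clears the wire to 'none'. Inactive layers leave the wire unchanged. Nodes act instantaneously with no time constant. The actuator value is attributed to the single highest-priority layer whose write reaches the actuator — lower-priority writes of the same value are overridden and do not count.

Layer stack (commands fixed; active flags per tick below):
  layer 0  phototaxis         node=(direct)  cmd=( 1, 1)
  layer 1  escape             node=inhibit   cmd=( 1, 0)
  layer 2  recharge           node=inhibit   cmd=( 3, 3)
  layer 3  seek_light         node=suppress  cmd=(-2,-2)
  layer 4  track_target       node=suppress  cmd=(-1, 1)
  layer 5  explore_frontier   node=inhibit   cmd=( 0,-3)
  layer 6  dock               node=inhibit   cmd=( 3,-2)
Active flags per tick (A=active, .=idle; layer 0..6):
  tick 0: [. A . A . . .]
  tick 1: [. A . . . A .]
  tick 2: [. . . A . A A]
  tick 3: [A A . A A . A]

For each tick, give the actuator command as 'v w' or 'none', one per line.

-2 -2
none
none
none

tick 0:
  [0] phototaxis off; wire := none
  [1] escape on (inhibit); wire := none
  [2] recharge off; pass none
  [3] seek_light on (suppress); wire := (-2, -2)
  [4] track_target off; pass (-2, -2)
  [5] explore_frontier off; pass (-2, -2)
  [6] dock off; pass (-2, -2)
  output (-2, -2)
tick 1:
  [0] phototaxis off; wire := none
  [1] escape on (inhibit); wire := none
  [2] recharge off; pass none
  [3] seek_light off; pass none
  [4] track_target off; pass none
  [5] explore_frontier on (inhibit); wire := none
  [6] dock off; pass none
  output none
tick 2:
  [0] phototaxis off; wire := none
  [1] escape off; pass none
  [2] recharge off; pass none
  [3] seek_light on (suppress); wire := (-2, -2)
  [4] track_target off; pass (-2, -2)
  [5] explore_frontier on (inhibit); wire := none
  [6] dock on (inhibit); wire := none
  output none
tick 3:
  [0] phototaxis on; wire := (1, 1)
  [1] escape on (inhibit); wire := none
  [2] recharge off; pass none
  [3] seek_light on (suppress); wire := (-2, -2)
  [4] track_target on (suppress); wire := (-1, 1)
  [5] explore_frontier off; pass (-1, 1)
  [6] dock on (inhibit); wire := none
  output none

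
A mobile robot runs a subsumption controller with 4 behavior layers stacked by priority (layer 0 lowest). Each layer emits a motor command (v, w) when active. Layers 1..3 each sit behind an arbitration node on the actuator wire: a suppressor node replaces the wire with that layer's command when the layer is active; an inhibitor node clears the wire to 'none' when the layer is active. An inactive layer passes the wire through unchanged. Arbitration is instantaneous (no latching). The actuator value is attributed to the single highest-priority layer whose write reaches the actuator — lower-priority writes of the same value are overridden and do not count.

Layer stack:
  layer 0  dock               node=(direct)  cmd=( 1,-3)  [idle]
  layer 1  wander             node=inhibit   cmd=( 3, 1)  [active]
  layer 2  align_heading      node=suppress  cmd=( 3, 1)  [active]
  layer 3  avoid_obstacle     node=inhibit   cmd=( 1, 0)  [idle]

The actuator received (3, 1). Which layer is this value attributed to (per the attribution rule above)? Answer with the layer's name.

L0 dock: idle → wire = none
L1 wander: active, inhibitor → wire = none
L2 align_heading: active, suppressor → wire = (3, 1)
L3 avoid_obstacle: idle → wire stays (3, 1)
actuator = (3, 1)
last writer: layer 2 = align_heading

align_heading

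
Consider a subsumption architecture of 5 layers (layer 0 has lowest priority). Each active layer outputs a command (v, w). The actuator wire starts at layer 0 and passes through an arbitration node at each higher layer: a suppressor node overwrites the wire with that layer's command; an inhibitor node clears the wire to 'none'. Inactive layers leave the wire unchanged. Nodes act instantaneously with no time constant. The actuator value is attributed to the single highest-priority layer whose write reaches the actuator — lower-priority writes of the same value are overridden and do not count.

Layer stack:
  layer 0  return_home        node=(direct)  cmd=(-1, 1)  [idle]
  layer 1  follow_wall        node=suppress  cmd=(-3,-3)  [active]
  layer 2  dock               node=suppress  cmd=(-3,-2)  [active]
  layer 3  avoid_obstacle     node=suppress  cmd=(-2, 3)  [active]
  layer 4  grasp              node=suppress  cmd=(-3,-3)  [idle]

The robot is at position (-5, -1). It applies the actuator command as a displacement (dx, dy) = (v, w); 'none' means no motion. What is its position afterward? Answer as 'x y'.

-7 2

[0] return_home off; wire := none
[1] follow_wall on (suppress); wire := (-3, -3)
[2] dock on (suppress); wire := (-3, -2)
[3] avoid_obstacle on (suppress); wire := (-2, 3)
[4] grasp off; pass (-2, 3)
output (-2, 3)
position: (-5, -1) + (-2, 3) = (-7, 2)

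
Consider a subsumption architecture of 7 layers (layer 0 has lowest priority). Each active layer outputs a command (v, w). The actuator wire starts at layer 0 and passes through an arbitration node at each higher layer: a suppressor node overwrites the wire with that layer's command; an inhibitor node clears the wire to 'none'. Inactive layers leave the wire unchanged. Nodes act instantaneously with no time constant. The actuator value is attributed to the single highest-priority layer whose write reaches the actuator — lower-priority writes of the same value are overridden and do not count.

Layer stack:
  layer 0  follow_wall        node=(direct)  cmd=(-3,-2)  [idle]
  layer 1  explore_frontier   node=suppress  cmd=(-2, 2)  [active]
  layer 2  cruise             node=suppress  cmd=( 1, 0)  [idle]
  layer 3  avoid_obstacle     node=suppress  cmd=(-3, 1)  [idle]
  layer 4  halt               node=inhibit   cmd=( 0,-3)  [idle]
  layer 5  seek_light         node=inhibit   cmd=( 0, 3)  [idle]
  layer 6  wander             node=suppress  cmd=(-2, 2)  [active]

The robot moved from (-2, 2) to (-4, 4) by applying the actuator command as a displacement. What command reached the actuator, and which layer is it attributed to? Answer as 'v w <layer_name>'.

-2 2 wander

displacement = (-4, 4) − (-2, 2) = (-2, 2)
layer 0 (follow_wall) idle — none
layer 1 (explore_frontier) active — suppresses: (-2, 2)
layer 2 (cruise) idle — unchanged: (-2, 2)
layer 3 (avoid_obstacle) idle — unchanged: (-2, 2)
layer 4 (halt) idle — unchanged: (-2, 2)
layer 5 (seek_light) idle — unchanged: (-2, 2)
layer 6 (wander) active — suppresses: (-2, 2)
→ actuator (-2, 2) — from layer 6 (wander)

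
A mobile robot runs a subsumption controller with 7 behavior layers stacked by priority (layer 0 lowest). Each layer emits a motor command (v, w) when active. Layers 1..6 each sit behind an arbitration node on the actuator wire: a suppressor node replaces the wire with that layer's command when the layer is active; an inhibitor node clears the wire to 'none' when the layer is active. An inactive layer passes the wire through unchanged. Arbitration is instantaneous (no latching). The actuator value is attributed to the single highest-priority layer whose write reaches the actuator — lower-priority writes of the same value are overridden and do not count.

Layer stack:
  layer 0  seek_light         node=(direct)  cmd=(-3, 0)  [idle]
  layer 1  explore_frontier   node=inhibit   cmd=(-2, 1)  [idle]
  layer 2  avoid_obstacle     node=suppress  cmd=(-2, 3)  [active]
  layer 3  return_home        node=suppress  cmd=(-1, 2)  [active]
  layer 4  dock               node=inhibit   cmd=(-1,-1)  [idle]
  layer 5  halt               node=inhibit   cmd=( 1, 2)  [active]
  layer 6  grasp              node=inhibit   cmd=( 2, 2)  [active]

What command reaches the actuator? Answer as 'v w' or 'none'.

[0] seek_light off; wire := none
[1] explore_frontier off; pass none
[2] avoid_obstacle on (suppress); wire := (-2, 3)
[3] return_home on (suppress); wire := (-1, 2)
[4] dock off; pass (-1, 2)
[5] halt on (inhibit); wire := none
[6] grasp on (inhibit); wire := none
output none

none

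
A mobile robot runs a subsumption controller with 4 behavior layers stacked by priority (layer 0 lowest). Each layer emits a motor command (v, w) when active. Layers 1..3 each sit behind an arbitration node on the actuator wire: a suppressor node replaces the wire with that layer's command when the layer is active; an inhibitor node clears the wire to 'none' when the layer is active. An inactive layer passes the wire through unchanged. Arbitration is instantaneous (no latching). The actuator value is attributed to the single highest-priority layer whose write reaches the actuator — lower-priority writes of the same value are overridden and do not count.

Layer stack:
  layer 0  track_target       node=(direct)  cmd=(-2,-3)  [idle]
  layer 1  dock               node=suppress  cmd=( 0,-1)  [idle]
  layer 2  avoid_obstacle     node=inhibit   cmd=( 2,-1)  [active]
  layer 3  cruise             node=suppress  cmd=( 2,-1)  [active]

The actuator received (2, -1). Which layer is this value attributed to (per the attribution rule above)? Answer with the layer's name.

cruise

[0] track_target off; wire := none
[1] dock off; pass none
[2] avoid_obstacle on (inhibit); wire := none
[3] cruise on (suppress); wire := (2, -1)
output (2, -1)
last writer: layer 3 = cruise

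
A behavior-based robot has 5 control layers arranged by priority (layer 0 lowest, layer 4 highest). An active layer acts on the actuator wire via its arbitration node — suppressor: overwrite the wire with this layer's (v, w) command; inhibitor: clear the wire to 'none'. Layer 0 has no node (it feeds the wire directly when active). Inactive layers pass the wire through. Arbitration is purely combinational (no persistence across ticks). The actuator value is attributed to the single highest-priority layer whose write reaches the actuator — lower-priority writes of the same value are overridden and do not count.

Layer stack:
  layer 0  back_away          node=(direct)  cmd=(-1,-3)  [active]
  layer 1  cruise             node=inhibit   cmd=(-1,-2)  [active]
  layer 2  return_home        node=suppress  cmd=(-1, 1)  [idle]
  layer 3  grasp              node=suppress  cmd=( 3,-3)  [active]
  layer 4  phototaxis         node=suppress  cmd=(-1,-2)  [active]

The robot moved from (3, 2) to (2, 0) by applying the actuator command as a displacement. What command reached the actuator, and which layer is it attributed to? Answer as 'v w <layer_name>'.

displacement = (2, 0) − (3, 2) = (-1, -2)
L0 back_away: active, feeds wire = (-1, -3)
L1 cruise: active, inhibitor → wire = none
L2 return_home: idle → wire stays none
L3 grasp: active, suppressor → wire = (3, -3)
L4 phototaxis: active, suppressor → wire = (-1, -2)
actuator = (-1, -2) — from layer 4 (phototaxis)

-1 -2 phototaxis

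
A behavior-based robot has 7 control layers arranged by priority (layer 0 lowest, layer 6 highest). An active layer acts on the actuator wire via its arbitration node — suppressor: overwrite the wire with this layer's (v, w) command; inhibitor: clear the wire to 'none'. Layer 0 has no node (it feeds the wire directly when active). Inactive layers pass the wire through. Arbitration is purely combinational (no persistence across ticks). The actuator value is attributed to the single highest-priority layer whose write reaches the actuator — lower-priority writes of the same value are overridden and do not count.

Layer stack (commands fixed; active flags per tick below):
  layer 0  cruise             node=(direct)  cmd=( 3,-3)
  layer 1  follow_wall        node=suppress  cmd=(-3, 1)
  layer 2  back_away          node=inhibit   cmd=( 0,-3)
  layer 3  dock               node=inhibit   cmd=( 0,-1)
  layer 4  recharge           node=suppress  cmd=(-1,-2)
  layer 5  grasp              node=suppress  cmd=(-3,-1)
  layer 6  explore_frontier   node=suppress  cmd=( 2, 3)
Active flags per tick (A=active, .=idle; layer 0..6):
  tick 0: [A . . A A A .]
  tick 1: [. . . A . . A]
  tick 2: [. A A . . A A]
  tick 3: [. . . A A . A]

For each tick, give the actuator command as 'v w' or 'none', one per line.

-3 -1
2 3
2 3
2 3

tick 0:
  L0 cruise: active, feeds wire = (3, -3)
  L1 follow_wall: idle → wire stays (3, -3)
  L2 back_away: idle → wire stays (3, -3)
  L3 dock: active, inhibitor → wire = none
  L4 recharge: active, suppressor → wire = (-1, -2)
  L5 grasp: active, suppressor → wire = (-3, -1)
  L6 explore_frontier: idle → wire stays (-3, -1)
  actuator = (-3, -1)
tick 1:
  L0 cruise: idle → wire = none
  L1 follow_wall: idle → wire stays none
  L2 back_away: idle → wire stays none
  L3 dock: active, inhibitor → wire = none
  L4 recharge: idle → wire stays none
  L5 grasp: idle → wire stays none
  L6 explore_frontier: active, suppressor → wire = (2, 3)
  actuator = (2, 3)
tick 2:
  L0 cruise: idle → wire = none
  L1 follow_wall: active, suppressor → wire = (-3, 1)
  L2 back_away: active, inhibitor → wire = none
  L3 dock: idle → wire stays none
  L4 recharge: idle → wire stays none
  L5 grasp: active, suppressor → wire = (-3, -1)
  L6 explore_frontier: active, suppressor → wire = (2, 3)
  actuator = (2, 3)
tick 3:
  L0 cruise: idle → wire = none
  L1 follow_wall: idle → wire stays none
  L2 back_away: idle → wire stays none
  L3 dock: active, inhibitor → wire = none
  L4 recharge: active, suppressor → wire = (-1, -2)
  L5 grasp: idle → wire stays (-1, -2)
  L6 explore_frontier: active, suppressor → wire = (2, 3)
  actuator = (2, 3)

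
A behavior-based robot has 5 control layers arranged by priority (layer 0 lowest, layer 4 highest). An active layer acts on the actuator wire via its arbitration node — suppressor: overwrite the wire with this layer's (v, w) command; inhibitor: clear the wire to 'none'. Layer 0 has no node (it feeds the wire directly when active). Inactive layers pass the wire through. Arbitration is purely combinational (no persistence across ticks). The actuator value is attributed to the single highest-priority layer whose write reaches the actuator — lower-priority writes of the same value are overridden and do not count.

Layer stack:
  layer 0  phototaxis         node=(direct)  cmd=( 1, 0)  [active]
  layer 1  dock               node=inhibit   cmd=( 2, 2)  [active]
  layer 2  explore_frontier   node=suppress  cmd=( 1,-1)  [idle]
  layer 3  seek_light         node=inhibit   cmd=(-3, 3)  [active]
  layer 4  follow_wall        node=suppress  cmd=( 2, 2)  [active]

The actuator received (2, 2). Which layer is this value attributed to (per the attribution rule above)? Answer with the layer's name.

follow_wall

layer 0 (phototaxis) active — direct: (1, 0)
layer 1 (dock) active — inhibits: none
layer 2 (explore_frontier) idle — unchanged: none
layer 3 (seek_light) active — inhibits: none
layer 4 (follow_wall) active — suppresses: (2, 2)
→ actuator (2, 2)
last writer: layer 4 = follow_wall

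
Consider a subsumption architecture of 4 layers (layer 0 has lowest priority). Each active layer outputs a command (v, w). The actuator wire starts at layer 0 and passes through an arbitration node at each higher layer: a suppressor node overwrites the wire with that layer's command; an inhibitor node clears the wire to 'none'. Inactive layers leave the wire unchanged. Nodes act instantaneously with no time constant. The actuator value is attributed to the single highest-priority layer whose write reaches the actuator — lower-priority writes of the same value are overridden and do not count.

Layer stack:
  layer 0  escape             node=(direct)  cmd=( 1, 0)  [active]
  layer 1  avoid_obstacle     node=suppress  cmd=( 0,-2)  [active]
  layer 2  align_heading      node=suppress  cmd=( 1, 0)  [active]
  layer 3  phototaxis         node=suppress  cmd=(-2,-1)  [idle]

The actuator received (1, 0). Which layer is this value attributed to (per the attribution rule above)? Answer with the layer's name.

[0] escape on; wire := (1, 0)
[1] avoid_obstacle on (suppress); wire := (0, -2)
[2] align_heading on (suppress); wire := (1, 0)
[3] phototaxis off; pass (1, 0)
output (1, 0)
last writer: layer 2 = align_heading

align_heading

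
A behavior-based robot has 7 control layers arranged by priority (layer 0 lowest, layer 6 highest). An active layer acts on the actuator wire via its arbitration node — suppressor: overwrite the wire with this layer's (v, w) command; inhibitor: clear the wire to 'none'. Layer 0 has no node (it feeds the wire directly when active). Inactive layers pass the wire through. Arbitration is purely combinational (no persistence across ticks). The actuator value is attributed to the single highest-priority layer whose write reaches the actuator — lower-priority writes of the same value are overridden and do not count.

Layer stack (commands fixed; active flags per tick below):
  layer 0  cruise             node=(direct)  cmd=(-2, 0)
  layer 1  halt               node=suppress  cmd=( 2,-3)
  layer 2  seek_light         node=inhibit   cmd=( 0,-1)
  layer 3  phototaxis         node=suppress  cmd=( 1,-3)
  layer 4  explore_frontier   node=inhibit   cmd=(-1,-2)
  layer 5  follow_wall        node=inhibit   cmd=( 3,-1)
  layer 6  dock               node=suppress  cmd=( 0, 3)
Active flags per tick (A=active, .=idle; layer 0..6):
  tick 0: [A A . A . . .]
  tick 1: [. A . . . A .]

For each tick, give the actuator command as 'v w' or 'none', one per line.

tick 0:
  L0 cruise: active, feeds wire = (-2, 0)
  L1 halt: active, suppressor → wire = (2, -3)
  L2 seek_light: idle → wire stays (2, -3)
  L3 phototaxis: active, suppressor → wire = (1, -3)
  L4 explore_frontier: idle → wire stays (1, -3)
  L5 follow_wall: idle → wire stays (1, -3)
  L6 dock: idle → wire stays (1, -3)
  actuator = (1, -3)
tick 1:
  L0 cruise: idle → wire = none
  L1 halt: active, suppressor → wire = (2, -3)
  L2 seek_light: idle → wire stays (2, -3)
  L3 phototaxis: idle → wire stays (2, -3)
  L4 explore_frontier: idle → wire stays (2, -3)
  L5 follow_wall: active, inhibitor → wire = none
  L6 dock: idle → wire stays none
  actuator = none

1 -3
none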